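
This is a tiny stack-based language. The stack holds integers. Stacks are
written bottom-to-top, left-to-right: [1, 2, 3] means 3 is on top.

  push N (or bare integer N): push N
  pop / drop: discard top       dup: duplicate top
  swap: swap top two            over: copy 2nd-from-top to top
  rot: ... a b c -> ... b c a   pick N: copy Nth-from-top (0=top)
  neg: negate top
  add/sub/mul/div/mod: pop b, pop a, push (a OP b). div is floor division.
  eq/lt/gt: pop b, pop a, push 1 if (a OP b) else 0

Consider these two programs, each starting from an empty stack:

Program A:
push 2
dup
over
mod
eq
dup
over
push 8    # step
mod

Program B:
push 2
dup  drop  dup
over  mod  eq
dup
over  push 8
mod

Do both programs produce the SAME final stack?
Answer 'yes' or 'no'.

Program A trace:
  After 'push 2': [2]
  After 'dup': [2, 2]
  After 'over': [2, 2, 2]
  After 'mod': [2, 0]
  After 'eq': [0]
  After 'dup': [0, 0]
  After 'over': [0, 0, 0]
  After 'push 8': [0, 0, 0, 8]
  After 'mod': [0, 0, 0]
Program A final stack: [0, 0, 0]

Program B trace:
  After 'push 2': [2]
  After 'dup': [2, 2]
  After 'drop': [2]
  After 'dup': [2, 2]
  After 'over': [2, 2, 2]
  After 'mod': [2, 0]
  After 'eq': [0]
  After 'dup': [0, 0]
  After 'over': [0, 0, 0]
  After 'push 8': [0, 0, 0, 8]
  After 'mod': [0, 0, 0]
Program B final stack: [0, 0, 0]
Same: yes

Answer: yes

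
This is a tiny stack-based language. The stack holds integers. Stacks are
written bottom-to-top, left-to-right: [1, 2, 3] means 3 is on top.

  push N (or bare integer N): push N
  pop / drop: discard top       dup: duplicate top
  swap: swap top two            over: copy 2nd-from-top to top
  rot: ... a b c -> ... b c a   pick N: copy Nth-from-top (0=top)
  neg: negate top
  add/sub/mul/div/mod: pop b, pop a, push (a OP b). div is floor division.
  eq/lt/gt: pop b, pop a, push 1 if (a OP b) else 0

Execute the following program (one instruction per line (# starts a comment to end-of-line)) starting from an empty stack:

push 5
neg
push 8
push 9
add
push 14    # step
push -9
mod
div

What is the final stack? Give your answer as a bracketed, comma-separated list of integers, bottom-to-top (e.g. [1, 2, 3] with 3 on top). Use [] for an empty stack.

Answer: [-5, -5]

Derivation:
After 'push 5': [5]
After 'neg': [-5]
After 'push 8': [-5, 8]
After 'push 9': [-5, 8, 9]
After 'add': [-5, 17]
After 'push 14': [-5, 17, 14]
After 'push -9': [-5, 17, 14, -9]
After 'mod': [-5, 17, -4]
After 'div': [-5, -5]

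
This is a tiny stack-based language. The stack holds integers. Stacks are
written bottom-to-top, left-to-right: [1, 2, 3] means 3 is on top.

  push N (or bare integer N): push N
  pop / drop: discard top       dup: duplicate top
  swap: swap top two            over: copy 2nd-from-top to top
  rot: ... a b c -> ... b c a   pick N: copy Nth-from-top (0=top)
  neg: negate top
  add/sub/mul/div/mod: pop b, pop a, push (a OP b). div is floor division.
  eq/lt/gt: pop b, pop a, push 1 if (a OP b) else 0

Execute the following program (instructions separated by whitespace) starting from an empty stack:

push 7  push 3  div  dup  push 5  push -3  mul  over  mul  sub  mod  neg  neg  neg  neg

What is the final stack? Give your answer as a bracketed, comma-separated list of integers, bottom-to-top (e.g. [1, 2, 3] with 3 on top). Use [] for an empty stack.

Answer: [2]

Derivation:
After 'push 7': [7]
After 'push 3': [7, 3]
After 'div': [2]
After 'dup': [2, 2]
After 'push 5': [2, 2, 5]
After 'push -3': [2, 2, 5, -3]
After 'mul': [2, 2, -15]
After 'over': [2, 2, -15, 2]
After 'mul': [2, 2, -30]
After 'sub': [2, 32]
After 'mod': [2]
After 'neg': [-2]
After 'neg': [2]
After 'neg': [-2]
After 'neg': [2]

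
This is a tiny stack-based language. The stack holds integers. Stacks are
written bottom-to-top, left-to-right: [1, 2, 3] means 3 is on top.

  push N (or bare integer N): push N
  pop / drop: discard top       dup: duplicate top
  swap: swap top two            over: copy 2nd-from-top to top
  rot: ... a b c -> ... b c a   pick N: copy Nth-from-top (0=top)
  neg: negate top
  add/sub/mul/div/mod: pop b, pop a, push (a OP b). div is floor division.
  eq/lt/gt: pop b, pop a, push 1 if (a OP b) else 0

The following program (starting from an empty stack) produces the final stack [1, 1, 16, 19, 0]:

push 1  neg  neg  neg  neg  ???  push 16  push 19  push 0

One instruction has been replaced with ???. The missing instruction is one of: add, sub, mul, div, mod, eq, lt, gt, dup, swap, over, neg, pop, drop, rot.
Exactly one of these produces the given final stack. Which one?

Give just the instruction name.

Answer: dup

Derivation:
Stack before ???: [1]
Stack after ???:  [1, 1]
The instruction that transforms [1] -> [1, 1] is: dup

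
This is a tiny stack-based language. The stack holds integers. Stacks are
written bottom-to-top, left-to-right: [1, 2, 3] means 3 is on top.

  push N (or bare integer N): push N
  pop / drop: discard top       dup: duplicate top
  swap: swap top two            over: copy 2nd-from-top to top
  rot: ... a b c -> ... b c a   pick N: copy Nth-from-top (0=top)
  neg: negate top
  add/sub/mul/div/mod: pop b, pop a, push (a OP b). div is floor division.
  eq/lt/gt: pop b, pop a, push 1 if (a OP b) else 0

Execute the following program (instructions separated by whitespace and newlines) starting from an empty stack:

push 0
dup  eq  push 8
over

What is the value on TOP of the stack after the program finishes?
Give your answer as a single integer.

After 'push 0': [0]
After 'dup': [0, 0]
After 'eq': [1]
After 'push 8': [1, 8]
After 'over': [1, 8, 1]

Answer: 1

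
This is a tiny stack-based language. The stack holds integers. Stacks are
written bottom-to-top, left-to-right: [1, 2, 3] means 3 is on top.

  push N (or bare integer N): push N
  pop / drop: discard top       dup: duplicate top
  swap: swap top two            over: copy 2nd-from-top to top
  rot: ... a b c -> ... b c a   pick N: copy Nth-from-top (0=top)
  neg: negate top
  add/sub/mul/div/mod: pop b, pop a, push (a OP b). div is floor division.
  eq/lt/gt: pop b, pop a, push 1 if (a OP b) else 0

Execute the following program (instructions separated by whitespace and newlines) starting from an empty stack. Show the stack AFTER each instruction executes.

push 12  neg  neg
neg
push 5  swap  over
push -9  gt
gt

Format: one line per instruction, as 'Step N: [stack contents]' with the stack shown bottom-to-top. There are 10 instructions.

Step 1: [12]
Step 2: [-12]
Step 3: [12]
Step 4: [-12]
Step 5: [-12, 5]
Step 6: [5, -12]
Step 7: [5, -12, 5]
Step 8: [5, -12, 5, -9]
Step 9: [5, -12, 1]
Step 10: [5, 0]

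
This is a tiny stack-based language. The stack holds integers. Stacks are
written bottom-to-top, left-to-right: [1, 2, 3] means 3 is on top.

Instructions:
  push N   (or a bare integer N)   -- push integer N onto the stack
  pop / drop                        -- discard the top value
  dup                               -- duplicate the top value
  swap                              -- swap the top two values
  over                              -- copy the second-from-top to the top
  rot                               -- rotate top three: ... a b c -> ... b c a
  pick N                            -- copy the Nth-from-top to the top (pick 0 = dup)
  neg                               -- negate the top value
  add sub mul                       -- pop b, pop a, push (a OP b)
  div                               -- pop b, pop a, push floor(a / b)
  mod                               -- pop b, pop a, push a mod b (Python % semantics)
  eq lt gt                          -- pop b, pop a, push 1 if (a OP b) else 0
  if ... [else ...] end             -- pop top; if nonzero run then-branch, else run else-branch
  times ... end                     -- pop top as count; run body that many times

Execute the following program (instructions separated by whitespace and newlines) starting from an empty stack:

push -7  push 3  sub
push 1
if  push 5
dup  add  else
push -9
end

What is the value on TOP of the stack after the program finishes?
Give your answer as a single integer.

Answer: 10

Derivation:
After 'push -7': [-7]
After 'push 3': [-7, 3]
After 'sub': [-10]
After 'push 1': [-10, 1]
After 'if': [-10]
After 'push 5': [-10, 5]
After 'dup': [-10, 5, 5]
After 'add': [-10, 10]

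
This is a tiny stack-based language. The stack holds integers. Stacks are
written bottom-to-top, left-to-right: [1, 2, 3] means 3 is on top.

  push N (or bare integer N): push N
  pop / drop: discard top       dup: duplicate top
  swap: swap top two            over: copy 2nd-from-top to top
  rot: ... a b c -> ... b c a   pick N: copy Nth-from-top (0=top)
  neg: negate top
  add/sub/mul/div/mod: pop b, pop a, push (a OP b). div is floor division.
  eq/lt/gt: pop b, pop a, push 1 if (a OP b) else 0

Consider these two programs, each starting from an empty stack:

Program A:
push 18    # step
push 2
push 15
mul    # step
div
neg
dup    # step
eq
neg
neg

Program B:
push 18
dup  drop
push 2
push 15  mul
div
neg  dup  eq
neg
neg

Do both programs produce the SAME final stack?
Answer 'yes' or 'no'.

Program A trace:
  After 'push 18': [18]
  After 'push 2': [18, 2]
  After 'push 15': [18, 2, 15]
  After 'mul': [18, 30]
  After 'div': [0]
  After 'neg': [0]
  After 'dup': [0, 0]
  After 'eq': [1]
  After 'neg': [-1]
  After 'neg': [1]
Program A final stack: [1]

Program B trace:
  After 'push 18': [18]
  After 'dup': [18, 18]
  After 'drop': [18]
  After 'push 2': [18, 2]
  After 'push 15': [18, 2, 15]
  After 'mul': [18, 30]
  After 'div': [0]
  After 'neg': [0]
  After 'dup': [0, 0]
  After 'eq': [1]
  After 'neg': [-1]
  After 'neg': [1]
Program B final stack: [1]
Same: yes

Answer: yes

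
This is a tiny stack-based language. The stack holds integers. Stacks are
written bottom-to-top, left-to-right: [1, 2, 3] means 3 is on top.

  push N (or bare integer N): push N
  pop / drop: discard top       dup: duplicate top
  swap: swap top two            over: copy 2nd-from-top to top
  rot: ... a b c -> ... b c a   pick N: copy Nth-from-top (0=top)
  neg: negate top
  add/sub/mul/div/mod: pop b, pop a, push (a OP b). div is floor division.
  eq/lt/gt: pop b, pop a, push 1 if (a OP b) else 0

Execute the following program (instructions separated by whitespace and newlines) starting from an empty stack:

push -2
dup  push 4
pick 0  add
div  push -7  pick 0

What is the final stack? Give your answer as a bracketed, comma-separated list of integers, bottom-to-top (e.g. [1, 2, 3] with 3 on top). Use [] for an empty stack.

After 'push -2': [-2]
After 'dup': [-2, -2]
After 'push 4': [-2, -2, 4]
After 'pick 0': [-2, -2, 4, 4]
After 'add': [-2, -2, 8]
After 'div': [-2, -1]
After 'push -7': [-2, -1, -7]
After 'pick 0': [-2, -1, -7, -7]

Answer: [-2, -1, -7, -7]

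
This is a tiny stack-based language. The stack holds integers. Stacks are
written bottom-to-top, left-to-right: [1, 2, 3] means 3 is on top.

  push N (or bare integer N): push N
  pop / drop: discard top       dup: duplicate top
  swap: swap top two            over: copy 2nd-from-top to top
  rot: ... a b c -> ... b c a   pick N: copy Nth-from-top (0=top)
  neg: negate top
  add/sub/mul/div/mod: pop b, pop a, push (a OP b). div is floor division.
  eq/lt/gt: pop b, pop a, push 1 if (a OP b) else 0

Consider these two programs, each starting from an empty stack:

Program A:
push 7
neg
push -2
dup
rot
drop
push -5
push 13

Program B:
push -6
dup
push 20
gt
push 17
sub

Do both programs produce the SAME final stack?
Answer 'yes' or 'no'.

Answer: no

Derivation:
Program A trace:
  After 'push 7': [7]
  After 'neg': [-7]
  After 'push -2': [-7, -2]
  After 'dup': [-7, -2, -2]
  After 'rot': [-2, -2, -7]
  After 'drop': [-2, -2]
  After 'push -5': [-2, -2, -5]
  After 'push 13': [-2, -2, -5, 13]
Program A final stack: [-2, -2, -5, 13]

Program B trace:
  After 'push -6': [-6]
  After 'dup': [-6, -6]
  After 'push 20': [-6, -6, 20]
  After 'gt': [-6, 0]
  After 'push 17': [-6, 0, 17]
  After 'sub': [-6, -17]
Program B final stack: [-6, -17]
Same: no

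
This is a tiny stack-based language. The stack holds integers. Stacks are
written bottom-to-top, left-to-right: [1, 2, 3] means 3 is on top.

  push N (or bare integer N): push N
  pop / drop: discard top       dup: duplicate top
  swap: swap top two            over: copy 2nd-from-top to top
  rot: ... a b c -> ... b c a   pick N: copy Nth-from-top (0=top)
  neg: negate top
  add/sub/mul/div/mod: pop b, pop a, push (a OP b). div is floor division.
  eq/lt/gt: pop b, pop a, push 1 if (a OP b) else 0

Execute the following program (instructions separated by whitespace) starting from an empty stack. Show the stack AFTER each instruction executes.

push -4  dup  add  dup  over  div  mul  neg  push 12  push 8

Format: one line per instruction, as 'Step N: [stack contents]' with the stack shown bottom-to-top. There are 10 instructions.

Step 1: [-4]
Step 2: [-4, -4]
Step 3: [-8]
Step 4: [-8, -8]
Step 5: [-8, -8, -8]
Step 6: [-8, 1]
Step 7: [-8]
Step 8: [8]
Step 9: [8, 12]
Step 10: [8, 12, 8]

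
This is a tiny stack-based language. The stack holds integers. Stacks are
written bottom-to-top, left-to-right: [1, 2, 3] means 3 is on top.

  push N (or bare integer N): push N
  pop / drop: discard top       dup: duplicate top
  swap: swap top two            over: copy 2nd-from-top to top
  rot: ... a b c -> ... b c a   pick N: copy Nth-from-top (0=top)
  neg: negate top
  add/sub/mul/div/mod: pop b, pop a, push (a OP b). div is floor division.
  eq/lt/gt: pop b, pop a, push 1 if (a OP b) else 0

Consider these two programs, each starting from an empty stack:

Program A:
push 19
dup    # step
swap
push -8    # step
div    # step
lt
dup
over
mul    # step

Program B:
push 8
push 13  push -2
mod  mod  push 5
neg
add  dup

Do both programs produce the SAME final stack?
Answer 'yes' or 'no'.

Program A trace:
  After 'push 19': [19]
  After 'dup': [19, 19]
  After 'swap': [19, 19]
  After 'push -8': [19, 19, -8]
  After 'div': [19, -3]
  After 'lt': [0]
  After 'dup': [0, 0]
  After 'over': [0, 0, 0]
  After 'mul': [0, 0]
Program A final stack: [0, 0]

Program B trace:
  After 'push 8': [8]
  After 'push 13': [8, 13]
  After 'push -2': [8, 13, -2]
  After 'mod': [8, -1]
  After 'mod': [0]
  After 'push 5': [0, 5]
  After 'neg': [0, -5]
  After 'add': [-5]
  After 'dup': [-5, -5]
Program B final stack: [-5, -5]
Same: no

Answer: no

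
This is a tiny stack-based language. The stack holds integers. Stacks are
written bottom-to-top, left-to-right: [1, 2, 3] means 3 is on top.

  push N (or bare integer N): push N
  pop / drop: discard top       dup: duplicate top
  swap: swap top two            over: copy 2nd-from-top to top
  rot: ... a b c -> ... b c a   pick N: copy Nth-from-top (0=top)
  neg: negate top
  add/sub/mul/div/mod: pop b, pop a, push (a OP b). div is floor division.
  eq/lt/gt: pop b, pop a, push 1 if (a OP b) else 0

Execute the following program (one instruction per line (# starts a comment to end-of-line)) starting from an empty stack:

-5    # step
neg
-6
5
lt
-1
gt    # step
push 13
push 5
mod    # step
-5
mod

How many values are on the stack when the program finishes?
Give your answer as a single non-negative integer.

Answer: 3

Derivation:
After 'push -5': stack = [-5] (depth 1)
After 'neg': stack = [5] (depth 1)
After 'push -6': stack = [5, -6] (depth 2)
After 'push 5': stack = [5, -6, 5] (depth 3)
After 'lt': stack = [5, 1] (depth 2)
After 'push -1': stack = [5, 1, -1] (depth 3)
After 'gt': stack = [5, 1] (depth 2)
After 'push 13': stack = [5, 1, 13] (depth 3)
After 'push 5': stack = [5, 1, 13, 5] (depth 4)
After 'mod': stack = [5, 1, 3] (depth 3)
After 'push -5': stack = [5, 1, 3, -5] (depth 4)
After 'mod': stack = [5, 1, -2] (depth 3)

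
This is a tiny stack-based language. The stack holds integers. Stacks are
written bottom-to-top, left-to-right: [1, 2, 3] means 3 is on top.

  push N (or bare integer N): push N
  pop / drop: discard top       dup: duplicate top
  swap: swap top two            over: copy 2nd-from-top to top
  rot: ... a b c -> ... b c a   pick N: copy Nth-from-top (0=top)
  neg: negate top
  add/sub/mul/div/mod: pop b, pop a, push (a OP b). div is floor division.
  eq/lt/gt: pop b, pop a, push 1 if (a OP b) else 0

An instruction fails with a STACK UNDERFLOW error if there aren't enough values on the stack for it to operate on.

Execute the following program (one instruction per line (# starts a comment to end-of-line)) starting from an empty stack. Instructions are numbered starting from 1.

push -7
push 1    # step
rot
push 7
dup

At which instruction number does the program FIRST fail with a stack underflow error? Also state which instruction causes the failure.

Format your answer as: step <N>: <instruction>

Step 1 ('push -7'): stack = [-7], depth = 1
Step 2 ('push 1'): stack = [-7, 1], depth = 2
Step 3 ('rot'): needs 3 value(s) but depth is 2 — STACK UNDERFLOW

Answer: step 3: rot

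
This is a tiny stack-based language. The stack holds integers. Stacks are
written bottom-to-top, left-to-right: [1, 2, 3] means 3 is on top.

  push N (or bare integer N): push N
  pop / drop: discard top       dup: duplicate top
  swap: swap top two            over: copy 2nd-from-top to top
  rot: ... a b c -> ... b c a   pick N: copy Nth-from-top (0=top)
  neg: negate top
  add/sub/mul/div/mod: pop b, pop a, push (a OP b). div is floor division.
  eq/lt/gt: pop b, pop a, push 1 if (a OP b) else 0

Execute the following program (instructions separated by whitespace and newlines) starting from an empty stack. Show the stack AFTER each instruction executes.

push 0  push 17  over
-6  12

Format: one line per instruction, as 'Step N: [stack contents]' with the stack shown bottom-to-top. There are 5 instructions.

Step 1: [0]
Step 2: [0, 17]
Step 3: [0, 17, 0]
Step 4: [0, 17, 0, -6]
Step 5: [0, 17, 0, -6, 12]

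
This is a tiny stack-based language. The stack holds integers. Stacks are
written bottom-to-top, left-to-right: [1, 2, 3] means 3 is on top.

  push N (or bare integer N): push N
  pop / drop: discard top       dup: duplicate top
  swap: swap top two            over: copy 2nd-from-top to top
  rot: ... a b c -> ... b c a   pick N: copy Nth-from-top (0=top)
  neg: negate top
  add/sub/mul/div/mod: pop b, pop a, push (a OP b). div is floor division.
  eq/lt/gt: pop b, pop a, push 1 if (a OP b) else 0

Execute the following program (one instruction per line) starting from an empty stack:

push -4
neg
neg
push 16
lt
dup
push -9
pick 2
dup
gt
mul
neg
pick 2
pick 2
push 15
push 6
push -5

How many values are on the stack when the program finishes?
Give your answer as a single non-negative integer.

Answer: 8

Derivation:
After 'push -4': stack = [-4] (depth 1)
After 'neg': stack = [4] (depth 1)
After 'neg': stack = [-4] (depth 1)
After 'push 16': stack = [-4, 16] (depth 2)
After 'lt': stack = [1] (depth 1)
After 'dup': stack = [1, 1] (depth 2)
After 'push -9': stack = [1, 1, -9] (depth 3)
After 'pick 2': stack = [1, 1, -9, 1] (depth 4)
After 'dup': stack = [1, 1, -9, 1, 1] (depth 5)
After 'gt': stack = [1, 1, -9, 0] (depth 4)
After 'mul': stack = [1, 1, 0] (depth 3)
After 'neg': stack = [1, 1, 0] (depth 3)
After 'pick 2': stack = [1, 1, 0, 1] (depth 4)
After 'pick 2': stack = [1, 1, 0, 1, 1] (depth 5)
After 'push 15': stack = [1, 1, 0, 1, 1, 15] (depth 6)
After 'push 6': stack = [1, 1, 0, 1, 1, 15, 6] (depth 7)
After 'push -5': stack = [1, 1, 0, 1, 1, 15, 6, -5] (depth 8)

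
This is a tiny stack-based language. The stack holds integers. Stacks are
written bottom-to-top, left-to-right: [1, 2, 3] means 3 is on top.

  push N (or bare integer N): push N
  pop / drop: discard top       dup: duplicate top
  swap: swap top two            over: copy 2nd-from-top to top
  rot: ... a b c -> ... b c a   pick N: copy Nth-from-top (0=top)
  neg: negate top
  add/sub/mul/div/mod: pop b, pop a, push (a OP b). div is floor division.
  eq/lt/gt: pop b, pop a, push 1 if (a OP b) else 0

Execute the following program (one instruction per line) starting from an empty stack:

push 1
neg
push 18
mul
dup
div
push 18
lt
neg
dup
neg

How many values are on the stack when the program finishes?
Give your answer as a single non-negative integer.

Answer: 2

Derivation:
After 'push 1': stack = [1] (depth 1)
After 'neg': stack = [-1] (depth 1)
After 'push 18': stack = [-1, 18] (depth 2)
After 'mul': stack = [-18] (depth 1)
After 'dup': stack = [-18, -18] (depth 2)
After 'div': stack = [1] (depth 1)
After 'push 18': stack = [1, 18] (depth 2)
After 'lt': stack = [1] (depth 1)
After 'neg': stack = [-1] (depth 1)
After 'dup': stack = [-1, -1] (depth 2)
After 'neg': stack = [-1, 1] (depth 2)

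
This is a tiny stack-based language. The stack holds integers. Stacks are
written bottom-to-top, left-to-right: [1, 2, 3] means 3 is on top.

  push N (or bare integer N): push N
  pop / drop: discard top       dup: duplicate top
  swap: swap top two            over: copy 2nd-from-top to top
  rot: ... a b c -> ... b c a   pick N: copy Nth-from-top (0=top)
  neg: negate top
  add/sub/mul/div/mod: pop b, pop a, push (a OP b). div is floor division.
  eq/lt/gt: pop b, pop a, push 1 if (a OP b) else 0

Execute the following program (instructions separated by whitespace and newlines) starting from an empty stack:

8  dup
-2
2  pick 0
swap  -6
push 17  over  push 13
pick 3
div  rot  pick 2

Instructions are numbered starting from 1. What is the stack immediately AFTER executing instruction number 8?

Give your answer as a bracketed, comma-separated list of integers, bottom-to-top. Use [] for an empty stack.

Step 1 ('8'): [8]
Step 2 ('dup'): [8, 8]
Step 3 ('-2'): [8, 8, -2]
Step 4 ('2'): [8, 8, -2, 2]
Step 5 ('pick 0'): [8, 8, -2, 2, 2]
Step 6 ('swap'): [8, 8, -2, 2, 2]
Step 7 ('-6'): [8, 8, -2, 2, 2, -6]
Step 8 ('push 17'): [8, 8, -2, 2, 2, -6, 17]

Answer: [8, 8, -2, 2, 2, -6, 17]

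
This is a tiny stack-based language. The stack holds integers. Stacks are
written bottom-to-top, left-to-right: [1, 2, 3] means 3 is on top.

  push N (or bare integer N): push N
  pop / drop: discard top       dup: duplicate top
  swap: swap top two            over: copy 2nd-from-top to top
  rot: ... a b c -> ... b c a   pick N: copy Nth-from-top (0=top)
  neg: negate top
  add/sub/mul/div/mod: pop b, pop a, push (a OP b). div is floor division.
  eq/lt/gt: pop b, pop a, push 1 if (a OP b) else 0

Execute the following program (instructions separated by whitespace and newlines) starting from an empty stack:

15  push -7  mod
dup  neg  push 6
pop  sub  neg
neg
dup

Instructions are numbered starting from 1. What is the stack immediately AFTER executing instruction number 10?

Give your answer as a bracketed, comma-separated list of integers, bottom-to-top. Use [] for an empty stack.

Step 1 ('15'): [15]
Step 2 ('push -7'): [15, -7]
Step 3 ('mod'): [-6]
Step 4 ('dup'): [-6, -6]
Step 5 ('neg'): [-6, 6]
Step 6 ('push 6'): [-6, 6, 6]
Step 7 ('pop'): [-6, 6]
Step 8 ('sub'): [-12]
Step 9 ('neg'): [12]
Step 10 ('neg'): [-12]

Answer: [-12]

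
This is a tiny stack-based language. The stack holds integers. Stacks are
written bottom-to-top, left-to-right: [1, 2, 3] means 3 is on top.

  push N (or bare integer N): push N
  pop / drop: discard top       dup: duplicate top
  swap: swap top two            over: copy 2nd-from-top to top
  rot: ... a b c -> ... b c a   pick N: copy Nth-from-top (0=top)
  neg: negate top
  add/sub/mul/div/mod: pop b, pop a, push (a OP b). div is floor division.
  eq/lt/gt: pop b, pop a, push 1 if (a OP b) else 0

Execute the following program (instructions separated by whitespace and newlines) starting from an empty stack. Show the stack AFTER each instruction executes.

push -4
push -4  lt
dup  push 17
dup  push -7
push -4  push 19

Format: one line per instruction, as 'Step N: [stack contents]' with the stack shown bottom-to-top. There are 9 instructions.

Step 1: [-4]
Step 2: [-4, -4]
Step 3: [0]
Step 4: [0, 0]
Step 5: [0, 0, 17]
Step 6: [0, 0, 17, 17]
Step 7: [0, 0, 17, 17, -7]
Step 8: [0, 0, 17, 17, -7, -4]
Step 9: [0, 0, 17, 17, -7, -4, 19]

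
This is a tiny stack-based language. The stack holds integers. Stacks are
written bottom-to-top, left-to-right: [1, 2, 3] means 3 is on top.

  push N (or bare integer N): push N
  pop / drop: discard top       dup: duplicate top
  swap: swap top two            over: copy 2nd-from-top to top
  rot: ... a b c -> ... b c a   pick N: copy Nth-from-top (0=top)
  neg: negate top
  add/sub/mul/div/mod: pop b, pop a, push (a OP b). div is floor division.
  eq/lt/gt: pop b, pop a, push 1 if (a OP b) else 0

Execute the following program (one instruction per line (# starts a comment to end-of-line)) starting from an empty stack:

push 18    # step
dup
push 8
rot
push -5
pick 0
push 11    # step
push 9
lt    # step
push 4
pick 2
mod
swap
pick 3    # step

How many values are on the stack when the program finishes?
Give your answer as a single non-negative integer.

Answer: 8

Derivation:
After 'push 18': stack = [18] (depth 1)
After 'dup': stack = [18, 18] (depth 2)
After 'push 8': stack = [18, 18, 8] (depth 3)
After 'rot': stack = [18, 8, 18] (depth 3)
After 'push -5': stack = [18, 8, 18, -5] (depth 4)
After 'pick 0': stack = [18, 8, 18, -5, -5] (depth 5)
After 'push 11': stack = [18, 8, 18, -5, -5, 11] (depth 6)
After 'push 9': stack = [18, 8, 18, -5, -5, 11, 9] (depth 7)
After 'lt': stack = [18, 8, 18, -5, -5, 0] (depth 6)
After 'push 4': stack = [18, 8, 18, -5, -5, 0, 4] (depth 7)
After 'pick 2': stack = [18, 8, 18, -5, -5, 0, 4, -5] (depth 8)
After 'mod': stack = [18, 8, 18, -5, -5, 0, -1] (depth 7)
After 'swap': stack = [18, 8, 18, -5, -5, -1, 0] (depth 7)
After 'pick 3': stack = [18, 8, 18, -5, -5, -1, 0, -5] (depth 8)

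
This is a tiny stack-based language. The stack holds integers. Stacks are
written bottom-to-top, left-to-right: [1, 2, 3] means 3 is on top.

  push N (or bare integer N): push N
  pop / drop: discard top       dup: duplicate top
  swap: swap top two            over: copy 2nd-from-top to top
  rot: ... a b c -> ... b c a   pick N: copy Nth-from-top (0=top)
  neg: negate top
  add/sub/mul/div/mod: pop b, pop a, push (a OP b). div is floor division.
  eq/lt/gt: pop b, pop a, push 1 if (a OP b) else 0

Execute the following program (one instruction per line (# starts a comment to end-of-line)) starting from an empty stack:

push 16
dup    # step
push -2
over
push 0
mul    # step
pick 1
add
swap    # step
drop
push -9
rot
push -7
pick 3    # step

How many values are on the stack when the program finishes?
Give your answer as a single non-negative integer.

Answer: 6

Derivation:
After 'push 16': stack = [16] (depth 1)
After 'dup': stack = [16, 16] (depth 2)
After 'push -2': stack = [16, 16, -2] (depth 3)
After 'over': stack = [16, 16, -2, 16] (depth 4)
After 'push 0': stack = [16, 16, -2, 16, 0] (depth 5)
After 'mul': stack = [16, 16, -2, 0] (depth 4)
After 'pick 1': stack = [16, 16, -2, 0, -2] (depth 5)
After 'add': stack = [16, 16, -2, -2] (depth 4)
After 'swap': stack = [16, 16, -2, -2] (depth 4)
After 'drop': stack = [16, 16, -2] (depth 3)
After 'push -9': stack = [16, 16, -2, -9] (depth 4)
After 'rot': stack = [16, -2, -9, 16] (depth 4)
After 'push -7': stack = [16, -2, -9, 16, -7] (depth 5)
After 'pick 3': stack = [16, -2, -9, 16, -7, -2] (depth 6)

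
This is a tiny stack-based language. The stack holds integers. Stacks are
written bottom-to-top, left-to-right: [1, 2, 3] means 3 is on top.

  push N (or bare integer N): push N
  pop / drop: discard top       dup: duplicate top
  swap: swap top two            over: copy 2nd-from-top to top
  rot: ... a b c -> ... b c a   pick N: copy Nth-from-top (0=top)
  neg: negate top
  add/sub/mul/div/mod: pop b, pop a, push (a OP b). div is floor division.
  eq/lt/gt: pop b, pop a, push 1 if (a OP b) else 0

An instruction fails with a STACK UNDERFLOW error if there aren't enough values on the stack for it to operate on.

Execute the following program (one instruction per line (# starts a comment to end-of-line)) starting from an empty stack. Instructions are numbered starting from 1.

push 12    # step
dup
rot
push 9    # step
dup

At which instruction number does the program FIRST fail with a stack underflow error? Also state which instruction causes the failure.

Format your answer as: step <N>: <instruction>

Answer: step 3: rot

Derivation:
Step 1 ('push 12'): stack = [12], depth = 1
Step 2 ('dup'): stack = [12, 12], depth = 2
Step 3 ('rot'): needs 3 value(s) but depth is 2 — STACK UNDERFLOW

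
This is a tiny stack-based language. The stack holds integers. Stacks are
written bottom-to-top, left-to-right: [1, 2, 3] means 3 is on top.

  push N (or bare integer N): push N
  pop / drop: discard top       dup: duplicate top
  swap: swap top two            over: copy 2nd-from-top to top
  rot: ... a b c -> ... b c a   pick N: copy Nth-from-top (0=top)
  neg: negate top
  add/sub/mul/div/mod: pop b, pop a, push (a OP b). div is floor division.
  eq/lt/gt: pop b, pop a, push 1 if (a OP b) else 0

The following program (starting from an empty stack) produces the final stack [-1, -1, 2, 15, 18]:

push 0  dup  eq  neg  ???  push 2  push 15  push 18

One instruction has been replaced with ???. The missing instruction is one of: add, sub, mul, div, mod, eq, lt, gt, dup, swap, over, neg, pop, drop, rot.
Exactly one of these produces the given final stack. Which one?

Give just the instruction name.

Stack before ???: [-1]
Stack after ???:  [-1, -1]
The instruction that transforms [-1] -> [-1, -1] is: dup

Answer: dup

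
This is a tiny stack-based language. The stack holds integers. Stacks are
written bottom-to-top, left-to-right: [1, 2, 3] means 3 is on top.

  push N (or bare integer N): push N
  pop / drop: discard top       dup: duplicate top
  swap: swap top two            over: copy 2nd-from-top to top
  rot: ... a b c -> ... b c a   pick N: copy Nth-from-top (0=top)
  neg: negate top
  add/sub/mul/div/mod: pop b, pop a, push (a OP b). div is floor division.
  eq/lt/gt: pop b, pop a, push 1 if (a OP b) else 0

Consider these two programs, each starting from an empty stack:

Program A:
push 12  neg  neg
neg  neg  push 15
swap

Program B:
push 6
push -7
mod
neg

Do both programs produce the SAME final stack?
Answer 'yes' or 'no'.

Answer: no

Derivation:
Program A trace:
  After 'push 12': [12]
  After 'neg': [-12]
  After 'neg': [12]
  After 'neg': [-12]
  After 'neg': [12]
  After 'push 15': [12, 15]
  After 'swap': [15, 12]
Program A final stack: [15, 12]

Program B trace:
  After 'push 6': [6]
  After 'push -7': [6, -7]
  After 'mod': [-1]
  After 'neg': [1]
Program B final stack: [1]
Same: no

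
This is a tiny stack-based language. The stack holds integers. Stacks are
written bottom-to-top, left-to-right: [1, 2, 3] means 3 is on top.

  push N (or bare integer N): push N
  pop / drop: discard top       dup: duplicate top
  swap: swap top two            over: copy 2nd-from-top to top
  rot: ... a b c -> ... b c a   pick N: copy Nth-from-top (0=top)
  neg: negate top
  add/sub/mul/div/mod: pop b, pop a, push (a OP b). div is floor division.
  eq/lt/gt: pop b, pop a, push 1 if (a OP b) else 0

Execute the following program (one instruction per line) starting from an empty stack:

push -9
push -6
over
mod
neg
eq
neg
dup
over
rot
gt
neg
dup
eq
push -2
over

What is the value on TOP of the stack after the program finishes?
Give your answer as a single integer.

Answer: 1

Derivation:
After 'push -9': [-9]
After 'push -6': [-9, -6]
After 'over': [-9, -6, -9]
After 'mod': [-9, -6]
After 'neg': [-9, 6]
After 'eq': [0]
After 'neg': [0]
After 'dup': [0, 0]
After 'over': [0, 0, 0]
After 'rot': [0, 0, 0]
After 'gt': [0, 0]
After 'neg': [0, 0]
After 'dup': [0, 0, 0]
After 'eq': [0, 1]
After 'push -2': [0, 1, -2]
After 'over': [0, 1, -2, 1]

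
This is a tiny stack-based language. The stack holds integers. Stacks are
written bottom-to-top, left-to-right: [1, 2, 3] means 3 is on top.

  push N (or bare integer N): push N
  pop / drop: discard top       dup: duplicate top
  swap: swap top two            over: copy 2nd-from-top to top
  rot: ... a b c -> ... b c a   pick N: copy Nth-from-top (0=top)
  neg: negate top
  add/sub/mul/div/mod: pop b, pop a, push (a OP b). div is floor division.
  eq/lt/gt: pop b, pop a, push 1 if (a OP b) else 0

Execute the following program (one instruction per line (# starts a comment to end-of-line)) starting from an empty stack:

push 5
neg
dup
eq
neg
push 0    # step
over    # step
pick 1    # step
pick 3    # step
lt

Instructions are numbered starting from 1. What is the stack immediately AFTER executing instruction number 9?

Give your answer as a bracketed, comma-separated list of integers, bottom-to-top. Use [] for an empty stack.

Step 1 ('push 5'): [5]
Step 2 ('neg'): [-5]
Step 3 ('dup'): [-5, -5]
Step 4 ('eq'): [1]
Step 5 ('neg'): [-1]
Step 6 ('push 0'): [-1, 0]
Step 7 ('over'): [-1, 0, -1]
Step 8 ('pick 1'): [-1, 0, -1, 0]
Step 9 ('pick 3'): [-1, 0, -1, 0, -1]

Answer: [-1, 0, -1, 0, -1]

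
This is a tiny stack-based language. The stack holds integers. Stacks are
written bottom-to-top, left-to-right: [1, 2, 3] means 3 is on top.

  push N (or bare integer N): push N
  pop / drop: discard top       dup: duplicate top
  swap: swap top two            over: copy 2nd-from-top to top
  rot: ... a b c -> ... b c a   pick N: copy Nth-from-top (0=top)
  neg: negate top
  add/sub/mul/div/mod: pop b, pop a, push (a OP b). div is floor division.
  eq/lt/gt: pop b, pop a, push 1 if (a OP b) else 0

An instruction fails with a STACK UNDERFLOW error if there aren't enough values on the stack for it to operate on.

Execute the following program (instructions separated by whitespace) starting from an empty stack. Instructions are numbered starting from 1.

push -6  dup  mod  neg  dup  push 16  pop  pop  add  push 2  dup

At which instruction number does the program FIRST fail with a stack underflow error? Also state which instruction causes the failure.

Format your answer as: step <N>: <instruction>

Answer: step 9: add

Derivation:
Step 1 ('push -6'): stack = [-6], depth = 1
Step 2 ('dup'): stack = [-6, -6], depth = 2
Step 3 ('mod'): stack = [0], depth = 1
Step 4 ('neg'): stack = [0], depth = 1
Step 5 ('dup'): stack = [0, 0], depth = 2
Step 6 ('push 16'): stack = [0, 0, 16], depth = 3
Step 7 ('pop'): stack = [0, 0], depth = 2
Step 8 ('pop'): stack = [0], depth = 1
Step 9 ('add'): needs 2 value(s) but depth is 1 — STACK UNDERFLOW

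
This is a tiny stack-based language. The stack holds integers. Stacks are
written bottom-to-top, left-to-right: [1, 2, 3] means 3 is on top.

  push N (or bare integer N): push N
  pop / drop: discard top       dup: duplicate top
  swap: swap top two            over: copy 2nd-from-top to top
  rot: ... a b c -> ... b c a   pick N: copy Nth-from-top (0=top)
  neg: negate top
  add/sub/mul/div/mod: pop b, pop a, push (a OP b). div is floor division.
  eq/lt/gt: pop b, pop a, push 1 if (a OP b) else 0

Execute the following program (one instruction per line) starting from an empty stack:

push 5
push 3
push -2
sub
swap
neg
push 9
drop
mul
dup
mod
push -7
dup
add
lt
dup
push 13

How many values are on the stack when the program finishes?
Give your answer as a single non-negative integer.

After 'push 5': stack = [5] (depth 1)
After 'push 3': stack = [5, 3] (depth 2)
After 'push -2': stack = [5, 3, -2] (depth 3)
After 'sub': stack = [5, 5] (depth 2)
After 'swap': stack = [5, 5] (depth 2)
After 'neg': stack = [5, -5] (depth 2)
After 'push 9': stack = [5, -5, 9] (depth 3)
After 'drop': stack = [5, -5] (depth 2)
After 'mul': stack = [-25] (depth 1)
After 'dup': stack = [-25, -25] (depth 2)
After 'mod': stack = [0] (depth 1)
After 'push -7': stack = [0, -7] (depth 2)
After 'dup': stack = [0, -7, -7] (depth 3)
After 'add': stack = [0, -14] (depth 2)
After 'lt': stack = [0] (depth 1)
After 'dup': stack = [0, 0] (depth 2)
After 'push 13': stack = [0, 0, 13] (depth 3)

Answer: 3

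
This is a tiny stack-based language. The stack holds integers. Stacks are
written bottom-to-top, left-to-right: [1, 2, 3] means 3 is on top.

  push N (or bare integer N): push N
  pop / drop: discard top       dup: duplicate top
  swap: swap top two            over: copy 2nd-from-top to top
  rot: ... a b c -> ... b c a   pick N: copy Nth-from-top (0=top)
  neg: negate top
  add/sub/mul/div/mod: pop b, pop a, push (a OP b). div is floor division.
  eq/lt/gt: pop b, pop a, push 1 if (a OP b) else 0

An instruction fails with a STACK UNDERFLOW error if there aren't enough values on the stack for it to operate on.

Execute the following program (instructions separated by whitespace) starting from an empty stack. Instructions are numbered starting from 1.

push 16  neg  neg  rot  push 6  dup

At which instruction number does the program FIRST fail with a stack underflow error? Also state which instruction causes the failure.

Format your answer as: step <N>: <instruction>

Step 1 ('push 16'): stack = [16], depth = 1
Step 2 ('neg'): stack = [-16], depth = 1
Step 3 ('neg'): stack = [16], depth = 1
Step 4 ('rot'): needs 3 value(s) but depth is 1 — STACK UNDERFLOW

Answer: step 4: rot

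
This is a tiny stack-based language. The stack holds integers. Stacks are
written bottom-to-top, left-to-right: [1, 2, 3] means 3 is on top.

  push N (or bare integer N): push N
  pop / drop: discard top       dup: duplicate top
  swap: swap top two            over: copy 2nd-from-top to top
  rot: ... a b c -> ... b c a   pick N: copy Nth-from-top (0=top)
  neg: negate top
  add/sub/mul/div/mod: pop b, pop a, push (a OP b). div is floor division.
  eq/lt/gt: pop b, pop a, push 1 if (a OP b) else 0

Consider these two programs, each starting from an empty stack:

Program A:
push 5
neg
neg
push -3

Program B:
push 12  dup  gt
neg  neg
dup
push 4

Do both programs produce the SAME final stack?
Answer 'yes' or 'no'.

Program A trace:
  After 'push 5': [5]
  After 'neg': [-5]
  After 'neg': [5]
  After 'push -3': [5, -3]
Program A final stack: [5, -3]

Program B trace:
  After 'push 12': [12]
  After 'dup': [12, 12]
  After 'gt': [0]
  After 'neg': [0]
  After 'neg': [0]
  After 'dup': [0, 0]
  After 'push 4': [0, 0, 4]
Program B final stack: [0, 0, 4]
Same: no

Answer: no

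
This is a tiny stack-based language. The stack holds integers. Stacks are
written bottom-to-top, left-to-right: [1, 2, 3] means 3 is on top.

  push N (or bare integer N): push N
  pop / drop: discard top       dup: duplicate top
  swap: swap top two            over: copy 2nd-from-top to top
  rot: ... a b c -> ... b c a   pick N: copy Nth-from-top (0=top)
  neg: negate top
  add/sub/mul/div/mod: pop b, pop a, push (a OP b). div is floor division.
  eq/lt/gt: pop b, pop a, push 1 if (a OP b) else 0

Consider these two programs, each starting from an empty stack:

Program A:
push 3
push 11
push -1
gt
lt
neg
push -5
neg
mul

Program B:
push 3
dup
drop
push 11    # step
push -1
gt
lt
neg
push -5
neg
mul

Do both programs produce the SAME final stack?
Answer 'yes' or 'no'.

Program A trace:
  After 'push 3': [3]
  After 'push 11': [3, 11]
  After 'push -1': [3, 11, -1]
  After 'gt': [3, 1]
  After 'lt': [0]
  After 'neg': [0]
  After 'push -5': [0, -5]
  After 'neg': [0, 5]
  After 'mul': [0]
Program A final stack: [0]

Program B trace:
  After 'push 3': [3]
  After 'dup': [3, 3]
  After 'drop': [3]
  After 'push 11': [3, 11]
  After 'push -1': [3, 11, -1]
  After 'gt': [3, 1]
  After 'lt': [0]
  After 'neg': [0]
  After 'push -5': [0, -5]
  After 'neg': [0, 5]
  After 'mul': [0]
Program B final stack: [0]
Same: yes

Answer: yes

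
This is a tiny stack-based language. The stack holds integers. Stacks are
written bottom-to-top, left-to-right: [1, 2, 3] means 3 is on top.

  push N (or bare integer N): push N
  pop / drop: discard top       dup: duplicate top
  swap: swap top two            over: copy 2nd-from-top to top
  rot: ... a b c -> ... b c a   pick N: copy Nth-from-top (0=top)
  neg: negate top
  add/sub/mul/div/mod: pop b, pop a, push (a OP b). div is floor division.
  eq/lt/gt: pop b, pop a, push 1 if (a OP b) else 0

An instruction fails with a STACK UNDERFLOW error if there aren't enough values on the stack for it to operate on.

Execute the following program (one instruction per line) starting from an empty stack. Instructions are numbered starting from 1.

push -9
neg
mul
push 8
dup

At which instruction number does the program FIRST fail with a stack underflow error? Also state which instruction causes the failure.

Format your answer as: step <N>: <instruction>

Step 1 ('push -9'): stack = [-9], depth = 1
Step 2 ('neg'): stack = [9], depth = 1
Step 3 ('mul'): needs 2 value(s) but depth is 1 — STACK UNDERFLOW

Answer: step 3: mul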